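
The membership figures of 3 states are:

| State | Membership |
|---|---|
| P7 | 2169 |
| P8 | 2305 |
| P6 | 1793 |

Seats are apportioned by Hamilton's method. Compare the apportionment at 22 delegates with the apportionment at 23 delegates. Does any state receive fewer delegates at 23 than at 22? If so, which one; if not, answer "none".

none

At 22 seats: P7 8, P8 8, P6 6.
At 23 seats: P7 8, P8 8, P6 7.
No state's allocation decreased.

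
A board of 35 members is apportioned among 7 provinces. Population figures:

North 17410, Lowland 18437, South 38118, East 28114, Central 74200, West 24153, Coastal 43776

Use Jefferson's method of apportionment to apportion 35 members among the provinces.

Standard divisor 244208/35 ≈ 6977.371; standard quotas: North 2.495, Lowland 2.642, South 5.463, East 4.029, Central 10.634, West 3.462, Coastal 6.274.
Rounding down gives 2, 2, 5, 4, 10, 3, 6 = 32 seats, so the divisor must be adjusted.
With modified divisor 6200: modified quotas North 2.808, Lowland 2.974, South 6.148, East 4.535, Central 11.968, West 3.896, Coastal 7.061.
Rounding down: North 2, Lowland 2, South 6, East 4, Central 11, West 3, Coastal 7 (total 35).

North 2; Lowland 2; South 6; East 4; Central 11; West 3; Coastal 7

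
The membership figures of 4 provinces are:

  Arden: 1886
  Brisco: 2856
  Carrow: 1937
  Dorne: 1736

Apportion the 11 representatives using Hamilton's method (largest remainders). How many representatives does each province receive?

Arden=2, Brisco=4, Carrow=3, Dorne=2

Total 8415; standard divisor 8415/11 = 765.
Standard quotas: Arden 2.465, Brisco 3.733, Carrow 2.532, Dorne 2.269.
Lower quotas: Arden 2, Brisco 3, Carrow 2, Dorne 2 (sum 9, leaving 2 seats).
Remainders in descending order: Brisco 0.733, Carrow 0.532, Arden 0.465, Dorne 0.269.
The surplus seats go to Brisco, Carrow.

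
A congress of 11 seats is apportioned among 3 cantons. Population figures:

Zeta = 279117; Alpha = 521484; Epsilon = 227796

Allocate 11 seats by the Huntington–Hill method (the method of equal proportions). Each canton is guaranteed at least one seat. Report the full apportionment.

Zeta: 3; Alpha: 6; Epsilon: 2

With divisor 94103: modified quotas Zeta 2.966, Alpha 5.542, Epsilon 2.421.
Geometric-mean thresholds: Zeta √(2·3)=2.449, Alpha √(5·6)=5.477, Epsilon √(2·3)=2.449.
Each quota rounded against its threshold gives Zeta 3, Alpha 6, Epsilon 2 (total 11).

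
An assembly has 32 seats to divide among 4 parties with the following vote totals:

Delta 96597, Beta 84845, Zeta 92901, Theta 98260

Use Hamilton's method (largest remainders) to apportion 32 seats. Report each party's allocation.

Total 372603; standard divisor 372603/32 ≈ 11643.844.
Standard quotas: Delta 8.2960, Beta 7.2867, Zeta 7.9786, Theta 8.4388.
Lower quotas: Delta 8, Beta 7, Zeta 7, Theta 8 (sum 30, leaving 2 seats).
Remainders in descending order: Zeta 0.9786, Theta 0.4388, Delta 0.2960, Beta 0.2867.
The surplus seats go to Zeta, Theta.

Delta=8, Beta=7, Zeta=8, Theta=9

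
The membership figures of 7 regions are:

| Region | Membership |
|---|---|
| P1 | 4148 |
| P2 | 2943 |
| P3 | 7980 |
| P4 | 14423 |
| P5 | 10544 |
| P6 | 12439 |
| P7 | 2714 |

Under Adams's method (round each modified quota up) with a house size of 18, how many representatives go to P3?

Standard divisor 55191/18 ≈ 3066.167; standard quotas: P1 1.353, P2 0.960, P3 2.603, P4 4.704, P5 3.439, P6 4.057, P7 0.885.
Rounding up gives 2, 1, 3, 5, 4, 5, 1 = 21 seats, so the divisor must be adjusted.
With modified divisor 3800: modified quotas P1 1.092, P2 0.774, P3 2.100, P4 3.796, P5 2.775, P6 3.273, P7 0.714.
Rounding up: P1 2, P2 1, P3 3, P4 4, P5 3, P6 4, P7 1 (total 18).
P3 receives 3.

3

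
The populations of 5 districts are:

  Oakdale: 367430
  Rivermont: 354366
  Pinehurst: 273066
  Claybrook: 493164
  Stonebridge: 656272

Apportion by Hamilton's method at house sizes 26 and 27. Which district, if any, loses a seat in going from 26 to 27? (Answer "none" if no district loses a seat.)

At 26 seats: Oakdale 5, Rivermont 4, Pinehurst 3, Claybrook 6, Stonebridge 8.
At 27 seats: Oakdale 5, Rivermont 5, Pinehurst 3, Claybrook 6, Stonebridge 8.
No district's allocation decreased.

none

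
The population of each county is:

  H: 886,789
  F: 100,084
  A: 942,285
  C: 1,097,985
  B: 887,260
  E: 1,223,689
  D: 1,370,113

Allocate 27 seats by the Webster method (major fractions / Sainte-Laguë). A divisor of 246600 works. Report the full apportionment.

H: 4, F: 0, A: 4, C: 4, B: 4, E: 5, D: 6

With modified divisor 246600: modified quotas H 3.596, F 0.406, A 3.821, C 4.452, B 3.598, E 4.962, D 5.556.
Rounding to the nearest integer: H 4, F 0, A 4, C 4, B 4, E 5, D 6 (total 27).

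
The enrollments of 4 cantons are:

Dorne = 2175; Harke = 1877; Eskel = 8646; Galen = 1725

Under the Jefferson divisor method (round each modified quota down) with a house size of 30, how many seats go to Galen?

Standard divisor 14423/30 ≈ 480.767; standard quotas: Dorne 4.524, Harke 3.904, Eskel 17.984, Galen 3.588.
Rounding down gives 4, 3, 17, 3 = 27 seats, so the divisor must be adjusted.
With modified divisor 450: modified quotas Dorne 4.833, Harke 4.171, Eskel 19.213, Galen 3.833.
Rounding down: Dorne 4, Harke 4, Eskel 19, Galen 3 (total 30).
Galen receives 3.

3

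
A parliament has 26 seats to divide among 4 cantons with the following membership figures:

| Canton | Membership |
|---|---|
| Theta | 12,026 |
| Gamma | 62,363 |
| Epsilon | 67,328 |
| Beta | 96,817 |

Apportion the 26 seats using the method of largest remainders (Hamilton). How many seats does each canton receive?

Standard divisor: 238534 ÷ 26 ≈ 9174.385.
Standard quotas: Theta 1.3108, Gamma 6.7975, Epsilon 7.3387, Beta 10.5530.
Lower quotas: Theta 1, Gamma 6, Epsilon 7, Beta 10 (sum 24, leaving 2 seats).
Remainders in descending order: Gamma 0.7975, Beta 0.5530, Epsilon 0.3387, Theta 0.3108.
Largest remainders: Gamma, Beta receive the extra seats.

Theta 1, Gamma 7, Epsilon 7, Beta 11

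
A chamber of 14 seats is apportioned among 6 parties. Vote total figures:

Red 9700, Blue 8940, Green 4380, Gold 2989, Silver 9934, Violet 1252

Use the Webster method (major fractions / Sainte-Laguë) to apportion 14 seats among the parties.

Standard divisor 37195/14 ≈ 2656.786; standard quotas: Red 3.651, Blue 3.365, Green 1.649, Gold 1.125, Silver 3.739, Violet 0.471.
Rounding to the nearest integer gives Red 4, Blue 3, Green 2, Gold 1, Silver 4, Violet 0 — total 14, matching the house size, so no adjustment is needed.

Red: 4, Blue: 3, Green: 2, Gold: 1, Silver: 4, Violet: 0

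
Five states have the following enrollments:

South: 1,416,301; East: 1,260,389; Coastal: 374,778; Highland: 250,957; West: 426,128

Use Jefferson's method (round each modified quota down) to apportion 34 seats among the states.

Standard divisor 3728553/34 ≈ 109663.324; standard quotas: South 12.915, East 11.493, Coastal 3.418, Highland 2.288, West 3.886.
Rounding down gives 12, 11, 3, 2, 3 = 31 seats, so the divisor must be adjusted.
With modified divisor 103100: modified quotas South 13.737, East 12.225, Coastal 3.635, Highland 2.434, West 4.133.
Rounding down: South 13, East 12, Coastal 3, Highland 2, West 4 (total 34).

South 13; East 12; Coastal 3; Highland 2; West 4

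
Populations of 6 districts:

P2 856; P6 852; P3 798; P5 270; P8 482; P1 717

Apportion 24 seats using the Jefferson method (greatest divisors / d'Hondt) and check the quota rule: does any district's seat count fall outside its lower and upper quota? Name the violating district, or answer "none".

Standard quotas: P2 5.168, P6 5.144, P3 4.818, P5 1.630, P8 2.910, P1 4.329.
Jefferson allocation: P2 5, P6 5, P3 5, P5 1, P8 3, P1 5.
Every allocation lies between the lower and upper quota.

none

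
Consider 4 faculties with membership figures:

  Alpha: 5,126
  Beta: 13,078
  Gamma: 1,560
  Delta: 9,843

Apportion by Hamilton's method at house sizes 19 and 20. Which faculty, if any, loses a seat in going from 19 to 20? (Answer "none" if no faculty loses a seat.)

none

At 19 seats: Alpha 3, Beta 9, Gamma 1, Delta 6.
At 20 seats: Alpha 3, Beta 9, Gamma 1, Delta 7.
No faculty's allocation decreased.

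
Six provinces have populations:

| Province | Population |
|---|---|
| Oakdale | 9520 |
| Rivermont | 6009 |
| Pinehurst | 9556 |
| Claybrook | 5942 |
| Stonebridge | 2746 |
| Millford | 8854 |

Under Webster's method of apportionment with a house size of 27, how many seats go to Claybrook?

4

Standard divisor 42627/27 ≈ 1578.778; standard quotas: Oakdale 6.030, Rivermont 3.806, Pinehurst 6.053, Claybrook 3.764, Stonebridge 1.739, Millford 5.608.
Rounding to the nearest integer gives 6, 4, 6, 4, 2, 6 = 28 seats, so the divisor must be adjusted.
With modified divisor 1650: modified quotas Oakdale 5.770, Rivermont 3.642, Pinehurst 5.792, Claybrook 3.601, Stonebridge 1.664, Millford 5.366.
Rounding to the nearest integer: Oakdale 6, Rivermont 4, Pinehurst 6, Claybrook 4, Stonebridge 2, Millford 5 (total 27).
Claybrook receives 4.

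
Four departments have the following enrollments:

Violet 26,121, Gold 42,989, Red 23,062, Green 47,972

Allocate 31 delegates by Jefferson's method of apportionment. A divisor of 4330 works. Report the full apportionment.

Violet 6, Gold 9, Red 5, Green 11

With modified divisor 4330: modified quotas Violet 6.033, Gold 9.928, Red 5.326, Green 11.079.
Rounding down: Violet 6, Gold 9, Red 5, Green 11 (total 31).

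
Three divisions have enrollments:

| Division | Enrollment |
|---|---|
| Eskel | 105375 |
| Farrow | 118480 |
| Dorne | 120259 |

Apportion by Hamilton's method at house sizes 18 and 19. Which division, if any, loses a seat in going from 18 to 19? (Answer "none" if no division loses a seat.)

none

At 18 seats: Eskel 6, Farrow 6, Dorne 6.
At 19 seats: Eskel 6, Farrow 6, Dorne 7.
No division's allocation decreased.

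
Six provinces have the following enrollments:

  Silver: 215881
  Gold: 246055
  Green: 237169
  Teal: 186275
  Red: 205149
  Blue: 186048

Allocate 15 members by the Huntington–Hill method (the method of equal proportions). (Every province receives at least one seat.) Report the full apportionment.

With divisor 85942: modified quotas Silver 2.512, Gold 2.863, Green 2.760, Teal 2.167, Red 2.387, Blue 2.165.
Geometric-mean thresholds: Silver √(2·3)=2.449, Gold √(2·3)=2.449, Green √(2·3)=2.449, Teal √(2·3)=2.449, Red √(2·3)=2.449, Blue √(2·3)=2.449.
Each quota rounded against its threshold gives Silver 3, Gold 3, Green 3, Teal 2, Red 2, Blue 2 (total 15).

Silver 3, Gold 3, Green 3, Teal 2, Red 2, Blue 2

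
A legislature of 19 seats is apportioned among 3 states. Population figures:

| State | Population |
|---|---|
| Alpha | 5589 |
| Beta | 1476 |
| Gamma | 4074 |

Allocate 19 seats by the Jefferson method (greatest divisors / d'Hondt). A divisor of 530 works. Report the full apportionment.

Alpha=10; Beta=2; Gamma=7

With modified divisor 530: modified quotas Alpha 10.545, Beta 2.785, Gamma 7.687.
Rounding down: Alpha 10, Beta 2, Gamma 7 (total 19).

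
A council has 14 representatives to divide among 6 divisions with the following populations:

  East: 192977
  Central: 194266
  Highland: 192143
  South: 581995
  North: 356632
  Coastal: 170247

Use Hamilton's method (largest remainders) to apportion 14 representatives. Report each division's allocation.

Standard divisor: 1688260 ÷ 14 = 120590.
Standard quotas: East 1.6003, Central 1.6110, Highland 1.5934, South 4.8262, North 2.9574, Coastal 1.4118.
Lower quotas: East 1, Central 1, Highland 1, South 4, North 2, Coastal 1 (sum 10, leaving 4 seats).
Remainders in descending order: North 0.9574, South 0.8262, Central 0.6110, East 0.6003, Highland 0.5934, Coastal 0.4118.
The surplus seats go to North, South, Central, East.

East 2, Central 2, Highland 1, South 5, North 3, Coastal 1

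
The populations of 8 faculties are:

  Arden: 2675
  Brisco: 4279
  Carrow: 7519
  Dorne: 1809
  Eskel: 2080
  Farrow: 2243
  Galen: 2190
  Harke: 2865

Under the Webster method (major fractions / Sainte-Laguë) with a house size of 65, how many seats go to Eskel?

5

Standard divisor 25660/65 ≈ 394.769; standard quotas: Arden 6.776, Brisco 10.839, Carrow 19.047, Dorne 4.582, Eskel 5.269, Farrow 5.682, Galen 5.548, Harke 7.257.
Rounding to the nearest integer gives 7, 11, 19, 5, 5, 6, 6, 7 = 66 seats, so the divisor must be adjusted.
With modified divisor 400: modified quotas Arden 6.688, Brisco 10.697, Carrow 18.797, Dorne 4.522, Eskel 5.200, Farrow 5.607, Galen 5.475, Harke 7.162.
Rounding to the nearest integer: Arden 7, Brisco 11, Carrow 19, Dorne 5, Eskel 5, Farrow 6, Galen 5, Harke 7 (total 65).
Eskel receives 5.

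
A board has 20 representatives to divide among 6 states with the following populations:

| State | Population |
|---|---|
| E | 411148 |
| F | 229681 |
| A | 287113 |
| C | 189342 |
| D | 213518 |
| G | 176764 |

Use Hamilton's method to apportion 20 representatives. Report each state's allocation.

E=5, F=3, A=4, C=3, D=3, G=2

The standard divisor is 1507566/20 ≈ 75378.3.
Standard quotas: E 5.4545, F 3.0470, A 3.8090, C 2.5119, D 2.8326, G 2.3450.
Lower quotas: E 5, F 3, A 3, C 2, D 2, G 2 (sum 17, leaving 3 seats).
Remainders in descending order: D 0.8326, A 0.8090, C 0.5119, E 0.4545, G 0.3450, F 0.0470.
Largest remainders: D, A, C receive the extra seats.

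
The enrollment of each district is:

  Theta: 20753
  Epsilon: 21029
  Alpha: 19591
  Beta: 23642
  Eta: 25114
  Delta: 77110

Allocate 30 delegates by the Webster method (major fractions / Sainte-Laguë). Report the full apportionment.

Standard divisor 187239/30 ≈ 6241.3; standard quotas: Theta 3.325, Epsilon 3.369, Alpha 3.139, Beta 3.788, Eta 4.024, Delta 12.355.
Rounding to the nearest integer gives 3, 3, 3, 4, 4, 12 = 29 seats, so the divisor must be adjusted.
With modified divisor 6100: modified quotas Theta 3.402, Epsilon 3.447, Alpha 3.212, Beta 3.876, Eta 4.117, Delta 12.641.
Rounding to the nearest integer: Theta 3, Epsilon 3, Alpha 3, Beta 4, Eta 4, Delta 13 (total 30).

Theta=3, Epsilon=3, Alpha=3, Beta=4, Eta=4, Delta=13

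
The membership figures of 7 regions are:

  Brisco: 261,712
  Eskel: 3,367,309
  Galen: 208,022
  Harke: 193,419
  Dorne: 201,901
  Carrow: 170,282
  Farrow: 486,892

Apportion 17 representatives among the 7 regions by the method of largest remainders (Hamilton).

Total 4889537; standard divisor 4889537/17 ≈ 287619.824.
Standard quotas: Brisco 0.9099, Eskel 11.7075, Galen 0.7233, Harke 0.6725, Dorne 0.7020, Carrow 0.5920, Farrow 1.6928.
Lower quotas: Brisco 0, Eskel 11, Galen 0, Harke 0, Dorne 0, Carrow 0, Farrow 1 (sum 12, leaving 5 seats).
Remainders in descending order: Brisco 0.9099, Galen 0.7233, Eskel 0.7075, Dorne 0.7020, Farrow 0.6928, Harke 0.6725, Carrow 0.5920.
Largest remainders: Brisco, Galen, Eskel, Dorne, Farrow receive the extra seats.

Brisco 1, Eskel 12, Galen 1, Harke 0, Dorne 1, Carrow 0, Farrow 2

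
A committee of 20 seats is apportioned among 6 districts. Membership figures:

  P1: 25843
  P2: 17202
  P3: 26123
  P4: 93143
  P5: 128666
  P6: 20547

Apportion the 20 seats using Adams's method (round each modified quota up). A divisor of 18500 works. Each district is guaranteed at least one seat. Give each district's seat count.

P1: 2; P2: 1; P3: 2; P4: 6; P5: 7; P6: 2

With modified divisor 18500: modified quotas P1 1.397, P2 0.930, P3 1.412, P4 5.035, P5 6.955, P6 1.111.
Rounding up: P1 2, P2 1, P3 2, P4 6, P5 7, P6 2 (total 20).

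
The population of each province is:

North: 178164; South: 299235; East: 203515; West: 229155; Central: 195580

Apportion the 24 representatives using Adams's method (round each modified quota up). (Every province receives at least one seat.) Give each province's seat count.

Standard divisor 1105649/24 ≈ 46068.708; standard quotas: North 3.867, South 6.495, East 4.418, West 4.974, Central 4.245.
Rounding up gives 4, 7, 5, 5, 5 = 26 seats, so the divisor must be adjusted.
With modified divisor 50400: modified quotas North 3.535, South 5.937, East 4.038, West 4.547, Central 3.881.
Rounding up: North 4, South 6, East 5, West 5, Central 4 (total 24).

North=4, South=6, East=5, West=5, Central=4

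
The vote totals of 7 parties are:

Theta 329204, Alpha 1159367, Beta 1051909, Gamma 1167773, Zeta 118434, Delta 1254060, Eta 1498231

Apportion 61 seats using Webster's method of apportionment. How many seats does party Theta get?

Standard divisor 6578978/61 ≈ 107852.098; standard quotas: Theta 3.052, Alpha 10.750, Beta 9.753, Gamma 10.828, Zeta 1.098, Delta 11.628, Eta 13.892.
Rounding to the nearest integer gives 3, 11, 10, 11, 1, 12, 14 = 62 seats, so the divisor must be adjusted.
With modified divisor 109700: modified quotas Theta 3.001, Alpha 10.569, Beta 9.589, Gamma 10.645, Zeta 1.080, Delta 11.432, Eta 13.658.
Rounding to the nearest integer: Theta 3, Alpha 11, Beta 10, Gamma 11, Zeta 1, Delta 11, Eta 14 (total 61).
Theta receives 3.

3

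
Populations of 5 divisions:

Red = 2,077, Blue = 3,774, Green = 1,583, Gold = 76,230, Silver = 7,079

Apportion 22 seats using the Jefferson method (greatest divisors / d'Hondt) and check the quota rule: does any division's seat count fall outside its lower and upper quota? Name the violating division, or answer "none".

Gold

Standard quotas: Red 0.504, Blue 0.915, Green 0.384, Gold 18.481, Silver 1.716.
Jefferson allocation: Red 0, Blue 1, Green 0, Gold 20, Silver 1.
Gold has quota 18.481 (lower 18, upper 19) but receives 20 — outside the quota interval.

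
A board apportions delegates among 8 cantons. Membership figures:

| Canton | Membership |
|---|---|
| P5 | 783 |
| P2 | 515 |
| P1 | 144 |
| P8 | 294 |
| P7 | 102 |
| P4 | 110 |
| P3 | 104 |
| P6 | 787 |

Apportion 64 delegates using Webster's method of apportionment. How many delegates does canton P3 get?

Standard divisor 2839/64 ≈ 44.359; standard quotas: P5 17.651, P2 11.610, P1 3.246, P8 6.628, P7 2.299, P4 2.480, P3 2.344, P6 17.741.
Rounding to the nearest integer gives P5 18, P2 12, P1 3, P8 7, P7 2, P4 2, P3 2, P6 18 — total 64, matching the house size, so no adjustment is needed.
P3 receives 2.

2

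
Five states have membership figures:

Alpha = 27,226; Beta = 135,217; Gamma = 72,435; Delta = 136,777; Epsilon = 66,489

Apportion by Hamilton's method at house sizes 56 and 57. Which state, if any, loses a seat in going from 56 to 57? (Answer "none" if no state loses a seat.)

At 56 seats: Alpha 3, Beta 17, Gamma 9, Delta 18, Epsilon 9.
At 57 seats: Alpha 3, Beta 18, Gamma 9, Delta 18, Epsilon 9.
No state's allocation decreased.

none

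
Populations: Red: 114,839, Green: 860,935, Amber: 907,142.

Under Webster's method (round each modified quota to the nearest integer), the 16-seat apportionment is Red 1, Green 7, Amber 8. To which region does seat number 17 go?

Priority for the next seat is population ÷ (current seats + 0.5).
Priorities: Red 76559.333, Green 114791.333, Amber 106722.588.
Highest priority: Green.

Green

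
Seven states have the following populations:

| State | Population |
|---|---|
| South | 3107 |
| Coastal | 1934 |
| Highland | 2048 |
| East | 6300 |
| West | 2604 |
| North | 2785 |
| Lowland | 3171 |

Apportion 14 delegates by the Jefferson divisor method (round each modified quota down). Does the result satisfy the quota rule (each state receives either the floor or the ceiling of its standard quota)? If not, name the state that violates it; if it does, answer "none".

Standard quotas: South 1.982, Coastal 1.234, Highland 1.306, East 4.018, West 1.661, North 1.776, Lowland 2.023.
Jefferson allocation: South 2, Coastal 1, Highland 1, East 4, West 2, North 2, Lowland 2.
Every allocation lies between the lower and upper quota.

none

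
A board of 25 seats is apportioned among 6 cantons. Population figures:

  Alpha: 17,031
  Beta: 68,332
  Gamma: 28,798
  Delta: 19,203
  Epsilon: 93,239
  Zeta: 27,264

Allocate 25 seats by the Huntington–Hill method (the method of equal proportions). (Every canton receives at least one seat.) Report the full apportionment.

Alpha=2; Beta=6; Gamma=3; Delta=2; Epsilon=9; Zeta=3

With divisor 10766: modified quotas Alpha 1.582, Beta 6.347, Gamma 2.675, Delta 1.784, Epsilon 8.661, Zeta 2.532.
Geometric-mean thresholds: Alpha √(1·2)=1.414, Beta √(6·7)=6.481, Gamma √(2·3)=2.449, Delta √(1·2)=1.414, Epsilon √(8·9)=8.485, Zeta √(2·3)=2.449.
Each quota rounded against its threshold gives Alpha 2, Beta 6, Gamma 3, Delta 2, Epsilon 9, Zeta 3 (total 25).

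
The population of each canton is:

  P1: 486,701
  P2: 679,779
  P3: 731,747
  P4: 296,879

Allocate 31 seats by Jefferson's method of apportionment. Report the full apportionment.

P1=7; P2=10; P3=10; P4=4

Standard divisor 2195106/31 ≈ 70809.871; standard quotas: P1 6.873, P2 9.600, P3 10.334, P4 4.193.
Rounding down gives 6, 9, 10, 4 = 29 seats, so the divisor must be adjusted.
With modified divisor 67300: modified quotas P1 7.232, P2 10.101, P3 10.873, P4 4.411.
Rounding down: P1 7, P2 10, P3 10, P4 4 (total 31).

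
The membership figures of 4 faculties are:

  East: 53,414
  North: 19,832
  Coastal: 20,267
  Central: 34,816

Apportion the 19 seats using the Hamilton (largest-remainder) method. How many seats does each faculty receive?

East 8, North 3, Coastal 3, Central 5

The standard divisor is 128329/19 ≈ 6754.158.
Standard quotas: East 7.9083, North 2.9363, Coastal 3.0007, Central 5.1548.
Lower quotas: East 7, North 2, Coastal 3, Central 5 (sum 17, leaving 2 seats).
Remainders in descending order: North 0.9363, East 0.9083, Central 0.1548, Coastal 0.0007.
Largest remainders: North, East receive the extra seats.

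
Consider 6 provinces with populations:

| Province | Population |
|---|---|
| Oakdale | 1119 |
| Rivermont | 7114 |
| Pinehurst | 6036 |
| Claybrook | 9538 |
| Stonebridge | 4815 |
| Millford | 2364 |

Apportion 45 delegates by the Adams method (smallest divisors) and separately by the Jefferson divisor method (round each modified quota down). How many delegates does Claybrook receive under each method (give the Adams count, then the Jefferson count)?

Adams: Oakdale 2, Rivermont 10, Pinehurst 9, Claybrook 13, Stonebridge 7, Millford 4.
Jefferson: Oakdale 1, Rivermont 11, Pinehurst 9, Claybrook 14, Stonebridge 7, Millford 3.
Claybrook gets 13 under Adams and 14 under Jefferson.

13 and 14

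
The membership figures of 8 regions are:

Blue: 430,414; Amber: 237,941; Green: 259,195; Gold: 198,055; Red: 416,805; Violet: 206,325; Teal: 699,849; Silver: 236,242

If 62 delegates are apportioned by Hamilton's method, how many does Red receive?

10

The standard divisor is 2684826/62 ≈ 43303.645.
Standard quotas: Blue 9.9394, Amber 5.4947, Green 5.9855, Gold 4.5736, Red 9.6252, Violet 4.7646, Teal 16.1614, Silver 5.4555.
Lower quotas: Blue 9, Amber 5, Green 5, Gold 4, Red 9, Violet 4, Teal 16, Silver 5 (sum 57, leaving 5 seats).
Remainders in descending order: Green 0.9855, Blue 0.9394, Violet 0.7646, Red 0.6252, Gold 0.5736, Amber 0.4947, Silver 0.4555, Teal 0.1614.
The surplus seats go to Green, Blue, Violet, Red, Gold.
Red receives 10.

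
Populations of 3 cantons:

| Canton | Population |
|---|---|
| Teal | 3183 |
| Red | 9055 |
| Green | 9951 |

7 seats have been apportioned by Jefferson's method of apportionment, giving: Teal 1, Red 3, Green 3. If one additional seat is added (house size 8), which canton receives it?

Priority for the next seat is population ÷ (current seats + 1).
Priorities: Teal 1591.500, Red 2263.750, Green 2487.750.
Highest priority: Green.

Green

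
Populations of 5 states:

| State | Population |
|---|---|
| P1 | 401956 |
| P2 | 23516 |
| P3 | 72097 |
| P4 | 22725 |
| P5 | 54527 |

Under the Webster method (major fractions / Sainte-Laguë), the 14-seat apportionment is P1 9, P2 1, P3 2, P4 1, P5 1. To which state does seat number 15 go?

Priority for the next seat is population ÷ (current seats + 0.5).
Priorities: P1 42311.158, P2 15677.333, P3 28838.800, P4 15150.000, P5 36351.333.
Highest priority: P1.

P1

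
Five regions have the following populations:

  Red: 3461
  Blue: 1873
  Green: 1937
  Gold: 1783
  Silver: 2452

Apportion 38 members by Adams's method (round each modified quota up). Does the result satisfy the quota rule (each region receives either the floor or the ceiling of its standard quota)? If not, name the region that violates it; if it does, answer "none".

none

Standard quotas: Red 11.430, Blue 6.186, Green 6.397, Gold 5.889, Silver 8.098.
Adams allocation: Red 11, Blue 6, Green 7, Gold 6, Silver 8.
Every allocation lies between the lower and upper quota.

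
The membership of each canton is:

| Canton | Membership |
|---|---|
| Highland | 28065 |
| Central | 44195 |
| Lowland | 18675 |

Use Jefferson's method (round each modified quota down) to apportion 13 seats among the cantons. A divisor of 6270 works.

Highland 4, Central 7, Lowland 2

With modified divisor 6270: modified quotas Highland 4.476, Central 7.049, Lowland 2.978.
Rounding down: Highland 4, Central 7, Lowland 2 (total 13).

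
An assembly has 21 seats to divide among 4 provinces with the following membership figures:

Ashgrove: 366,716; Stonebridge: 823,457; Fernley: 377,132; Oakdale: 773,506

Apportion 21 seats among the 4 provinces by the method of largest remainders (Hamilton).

Ashgrove=3; Stonebridge=8; Fernley=3; Oakdale=7

Total 2340811; standard divisor 2340811/21 ≈ 111467.19.
Standard quotas: Ashgrove 3.2899, Stonebridge 7.3874, Fernley 3.3833, Oakdale 6.9393.
Lower quotas: Ashgrove 3, Stonebridge 7, Fernley 3, Oakdale 6 (sum 19, leaving 2 seats).
Remainders in descending order: Oakdale 0.9393, Stonebridge 0.3874, Fernley 0.3833, Ashgrove 0.2899.
Largest remainders: Oakdale, Stonebridge receive the extra seats.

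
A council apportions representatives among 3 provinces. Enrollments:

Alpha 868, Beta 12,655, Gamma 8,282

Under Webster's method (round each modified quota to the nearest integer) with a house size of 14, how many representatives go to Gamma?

Standard divisor 21805/14 ≈ 1557.5; standard quotas: Alpha 0.557, Beta 8.125, Gamma 5.317.
Rounding to the nearest integer gives Alpha 1, Beta 8, Gamma 5 — total 14, matching the house size, so no adjustment is needed.
Gamma receives 5.

5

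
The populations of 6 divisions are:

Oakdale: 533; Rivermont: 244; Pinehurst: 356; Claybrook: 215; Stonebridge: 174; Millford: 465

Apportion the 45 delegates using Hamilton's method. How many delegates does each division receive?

Oakdale 12, Rivermont 5, Pinehurst 8, Claybrook 5, Stonebridge 4, Millford 11

Total 1987; standard divisor 1987/45 ≈ 44.156.
Standard quotas: Oakdale 12.071, Rivermont 5.526, Pinehurst 8.062, Claybrook 4.869, Stonebridge 3.941, Millford 10.531.
Lower quotas: Oakdale 12, Rivermont 5, Pinehurst 8, Claybrook 4, Stonebridge 3, Millford 10 (sum 42, leaving 3 seats).
Remainders in descending order: Stonebridge 0.941, Claybrook 0.869, Millford 0.531, Rivermont 0.526, Oakdale 0.071, Pinehurst 0.062.
Largest remainders: Stonebridge, Claybrook, Millford receive the extra seats.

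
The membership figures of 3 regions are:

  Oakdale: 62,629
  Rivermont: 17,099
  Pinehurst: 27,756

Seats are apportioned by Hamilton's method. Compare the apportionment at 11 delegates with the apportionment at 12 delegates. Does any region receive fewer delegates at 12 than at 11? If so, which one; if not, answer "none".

none

At 11 seats: Oakdale 6, Rivermont 2, Pinehurst 3.
At 12 seats: Oakdale 7, Rivermont 2, Pinehurst 3.
No region's allocation decreased.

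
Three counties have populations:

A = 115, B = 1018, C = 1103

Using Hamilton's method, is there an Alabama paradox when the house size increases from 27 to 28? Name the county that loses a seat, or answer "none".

A

At 27 seats: A 2, B 12, C 13.
At 28 seats: A 1, B 13, C 14.
A drops from 2 to 1.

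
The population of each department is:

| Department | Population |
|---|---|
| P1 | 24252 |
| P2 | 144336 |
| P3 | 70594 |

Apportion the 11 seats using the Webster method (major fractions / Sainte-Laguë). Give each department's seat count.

P1 1, P2 7, P3 3

Standard divisor 239182/11 ≈ 21743.818; standard quotas: P1 1.115, P2 6.638, P3 3.247.
Rounding to the nearest integer gives P1 1, P2 7, P3 3 — total 11, matching the house size, so no adjustment is needed.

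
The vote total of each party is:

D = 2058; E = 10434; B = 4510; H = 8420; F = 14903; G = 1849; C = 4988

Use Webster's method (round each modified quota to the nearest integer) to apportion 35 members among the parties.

Standard divisor 47162/35 ≈ 1347.486; standard quotas: D 1.527, E 7.743, B 3.347, H 6.249, F 11.060, G 1.372, C 3.702.
Rounding to the nearest integer gives D 2, E 8, B 3, H 6, F 11, G 1, C 4 — total 35, matching the house size, so no adjustment is needed.

D=2, E=8, B=3, H=6, F=11, G=1, C=4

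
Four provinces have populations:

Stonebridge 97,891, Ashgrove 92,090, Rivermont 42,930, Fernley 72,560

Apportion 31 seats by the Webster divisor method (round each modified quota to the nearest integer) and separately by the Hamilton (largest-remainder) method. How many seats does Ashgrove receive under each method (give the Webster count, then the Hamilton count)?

Webster: Stonebridge 10, Ashgrove 10, Rivermont 4, Fernley 7.
Hamilton: Stonebridge 10, Ashgrove 9, Rivermont 4, Fernley 8.
Ashgrove gets 10 under Webster and 9 under Hamilton.

10 and 9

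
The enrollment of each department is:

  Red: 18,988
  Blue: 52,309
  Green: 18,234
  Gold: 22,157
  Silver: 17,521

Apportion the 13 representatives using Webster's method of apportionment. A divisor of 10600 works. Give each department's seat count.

With modified divisor 10600: modified quotas Red 1.791, Blue 4.935, Green 1.720, Gold 2.090, Silver 1.653.
Rounding to the nearest integer: Red 2, Blue 5, Green 2, Gold 2, Silver 2 (total 13).

Red 2; Blue 5; Green 2; Gold 2; Silver 2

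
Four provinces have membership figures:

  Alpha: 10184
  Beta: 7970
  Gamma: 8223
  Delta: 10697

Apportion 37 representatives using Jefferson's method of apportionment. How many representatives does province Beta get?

Standard divisor 37074/37 ≈ 1002; standard quotas: Alpha 10.164, Beta 7.954, Gamma 8.207, Delta 10.676.
Rounding down gives 10, 7, 8, 10 = 35 seats, so the divisor must be adjusted.
With modified divisor 950: modified quotas Alpha 10.720, Beta 8.389, Gamma 8.656, Delta 11.260.
Rounding down: Alpha 10, Beta 8, Gamma 8, Delta 11 (total 37).
Beta receives 8.

8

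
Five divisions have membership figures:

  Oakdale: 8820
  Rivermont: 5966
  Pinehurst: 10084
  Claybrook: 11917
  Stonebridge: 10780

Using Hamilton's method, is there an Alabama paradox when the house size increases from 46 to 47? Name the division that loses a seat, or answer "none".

At 46 seats: Oakdale 9, Rivermont 6, Pinehurst 10, Claybrook 11, Stonebridge 10.
At 47 seats: Oakdale 9, Rivermont 6, Pinehurst 10, Claybrook 12, Stonebridge 10.
No division's allocation decreased.

none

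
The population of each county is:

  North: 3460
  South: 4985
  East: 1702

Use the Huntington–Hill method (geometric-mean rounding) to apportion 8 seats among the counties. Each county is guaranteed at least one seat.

North: 3, South: 4, East: 1

With divisor 1308: modified quotas North 2.645, South 3.811, East 1.301.
Geometric-mean thresholds: North √(2·3)=2.449, South √(3·4)=3.464, East √(1·2)=1.414.
Each quota rounded against its threshold gives North 3, South 4, East 1 (total 8).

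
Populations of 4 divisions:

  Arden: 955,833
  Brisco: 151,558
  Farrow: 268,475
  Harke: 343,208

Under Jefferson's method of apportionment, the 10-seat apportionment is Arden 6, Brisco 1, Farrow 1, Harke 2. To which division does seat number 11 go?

Priority for the next seat is population ÷ (current seats + 1).
Priorities: Arden 136547.571, Brisco 75779.000, Farrow 134237.500, Harke 114402.667.
Highest priority: Arden.

Arden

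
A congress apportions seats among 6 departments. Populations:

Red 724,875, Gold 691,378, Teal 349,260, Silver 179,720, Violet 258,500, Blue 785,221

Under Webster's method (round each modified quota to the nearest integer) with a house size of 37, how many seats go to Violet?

3

Standard divisor 2988954/37 ≈ 80782.541; standard quotas: Red 8.973, Gold 8.559, Teal 4.323, Silver 2.225, Violet 3.200, Blue 9.720.
Rounding to the nearest integer gives Red 9, Gold 9, Teal 4, Silver 2, Violet 3, Blue 10 — total 37, matching the house size, so no adjustment is needed.
Violet receives 3.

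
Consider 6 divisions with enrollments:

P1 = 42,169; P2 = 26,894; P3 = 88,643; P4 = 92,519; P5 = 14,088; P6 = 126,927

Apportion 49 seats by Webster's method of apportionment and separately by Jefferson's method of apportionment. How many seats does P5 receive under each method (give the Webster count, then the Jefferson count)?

Webster: P1 5, P2 3, P3 11, P4 12, P5 2, P6 16.
Jefferson: P1 5, P2 3, P3 11, P4 12, P5 1, P6 17.
P5 gets 2 under Webster and 1 under Jefferson.

2 and 1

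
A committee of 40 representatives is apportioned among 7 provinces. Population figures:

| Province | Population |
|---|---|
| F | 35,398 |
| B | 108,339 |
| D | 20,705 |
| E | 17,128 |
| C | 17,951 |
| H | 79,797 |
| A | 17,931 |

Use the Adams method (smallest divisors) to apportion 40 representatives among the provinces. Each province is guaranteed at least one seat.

Standard divisor 297249/40 ≈ 7431.225; standard quotas: F 4.763, B 14.579, D 2.786, E 2.305, C 2.416, H 10.738, A 2.413.
Rounding up gives 5, 15, 3, 3, 3, 11, 3 = 43 seats, so the divisor must be adjusted.
With modified divisor 8400: modified quotas F 4.214, B 12.898, D 2.465, E 2.039, C 2.137, H 9.500, A 2.135.
Rounding up: F 5, B 13, D 3, E 3, C 3, H 10, A 3 (total 40).

F 5, B 13, D 3, E 3, C 3, H 10, A 3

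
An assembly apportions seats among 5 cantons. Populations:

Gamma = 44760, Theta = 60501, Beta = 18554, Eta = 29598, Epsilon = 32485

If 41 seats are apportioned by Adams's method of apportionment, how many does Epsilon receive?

7

Standard divisor 185898/41 ≈ 4534.098; standard quotas: Gamma 9.872, Theta 13.344, Beta 4.092, Eta 6.528, Epsilon 7.165.
Rounding up gives 10, 14, 5, 7, 8 = 44 seats, so the divisor must be adjusted.
With modified divisor 4800: modified quotas Gamma 9.325, Theta 12.604, Beta 3.865, Eta 6.166, Epsilon 6.768.
Rounding up: Gamma 10, Theta 13, Beta 4, Eta 7, Epsilon 7 (total 41).
Epsilon receives 7.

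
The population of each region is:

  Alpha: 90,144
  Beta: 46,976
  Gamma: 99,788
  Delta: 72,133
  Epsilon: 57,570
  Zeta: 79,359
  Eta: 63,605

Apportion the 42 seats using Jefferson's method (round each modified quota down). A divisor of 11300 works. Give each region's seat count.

With modified divisor 11300: modified quotas Alpha 7.977, Beta 4.157, Gamma 8.831, Delta 6.383, Epsilon 5.095, Zeta 7.023, Eta 5.629.
Rounding down: Alpha 7, Beta 4, Gamma 8, Delta 6, Epsilon 5, Zeta 7, Eta 5 (total 42).

Alpha: 7, Beta: 4, Gamma: 8, Delta: 6, Epsilon: 5, Zeta: 7, Eta: 5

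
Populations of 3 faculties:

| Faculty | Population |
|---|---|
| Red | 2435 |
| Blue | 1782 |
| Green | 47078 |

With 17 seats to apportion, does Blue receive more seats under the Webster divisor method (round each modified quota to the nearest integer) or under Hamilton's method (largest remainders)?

Webster

Webster: Red 1, Blue 1, Green 15.
Hamilton: Red 1, Blue 0, Green 16.
Blue gets 1 under Webster and 0 under Hamilton.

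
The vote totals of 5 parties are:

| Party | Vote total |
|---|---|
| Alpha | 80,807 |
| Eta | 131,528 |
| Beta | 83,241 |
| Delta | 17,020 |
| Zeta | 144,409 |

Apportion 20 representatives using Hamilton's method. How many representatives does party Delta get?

1

Total 457005; standard divisor 457005/20 ≈ 22850.25.
Standard quotas: Alpha 3.5364, Eta 5.7561, Beta 3.6429, Delta 0.7448, Zeta 6.3198.
Lower quotas: Alpha 3, Eta 5, Beta 3, Delta 0, Zeta 6 (sum 17, leaving 3 seats).
Remainders in descending order: Eta 0.7561, Delta 0.7448, Beta 0.6429, Alpha 0.5364, Zeta 0.3198.
The surplus seats go to Eta, Delta, Beta.
Delta receives 1.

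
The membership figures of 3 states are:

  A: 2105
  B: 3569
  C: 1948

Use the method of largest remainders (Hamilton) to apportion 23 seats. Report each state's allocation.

A=6, B=11, C=6

Total 7622; standard divisor 7622/23 ≈ 331.391.
Standard quotas: A 6.352, B 10.770, C 5.878.
Lower quotas: A 6, B 10, C 5 (sum 21, leaving 2 seats).
Remainders in descending order: C 0.878, B 0.770, A 0.352.
Largest remainders: C, B receive the extra seats.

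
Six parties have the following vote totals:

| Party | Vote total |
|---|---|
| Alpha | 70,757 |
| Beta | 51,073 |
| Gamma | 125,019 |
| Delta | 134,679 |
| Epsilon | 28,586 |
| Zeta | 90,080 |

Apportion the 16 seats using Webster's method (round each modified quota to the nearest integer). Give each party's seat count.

Standard divisor 500194/16 ≈ 31262.125; standard quotas: Alpha 2.263, Beta 1.634, Gamma 3.999, Delta 4.308, Epsilon 0.914, Zeta 2.881.
Rounding to the nearest integer gives Alpha 2, Beta 2, Gamma 4, Delta 4, Epsilon 1, Zeta 3 — total 16, matching the house size, so no adjustment is needed.

Alpha: 2; Beta: 2; Gamma: 4; Delta: 4; Epsilon: 1; Zeta: 3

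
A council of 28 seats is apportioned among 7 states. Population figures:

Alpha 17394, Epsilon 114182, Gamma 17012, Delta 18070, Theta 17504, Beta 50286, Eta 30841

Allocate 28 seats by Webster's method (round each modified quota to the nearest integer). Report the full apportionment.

Standard divisor 265289/28 ≈ 9474.607; standard quotas: Alpha 1.836, Epsilon 12.051, Gamma 1.796, Delta 1.907, Theta 1.847, Beta 5.307, Eta 3.255.
Rounding to the nearest integer gives Alpha 2, Epsilon 12, Gamma 2, Delta 2, Theta 2, Beta 5, Eta 3 — total 28, matching the house size, so no adjustment is needed.

Alpha 2, Epsilon 12, Gamma 2, Delta 2, Theta 2, Beta 5, Eta 3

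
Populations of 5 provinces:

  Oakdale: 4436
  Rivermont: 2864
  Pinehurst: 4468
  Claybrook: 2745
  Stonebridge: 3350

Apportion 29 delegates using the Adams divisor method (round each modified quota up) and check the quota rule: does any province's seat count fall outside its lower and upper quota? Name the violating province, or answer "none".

Standard quotas: Oakdale 7.202, Rivermont 4.650, Pinehurst 7.254, Claybrook 4.456, Stonebridge 5.439.
Adams allocation: Oakdale 7, Rivermont 5, Pinehurst 7, Claybrook 5, Stonebridge 5.
Every allocation lies between the lower and upper quota.

none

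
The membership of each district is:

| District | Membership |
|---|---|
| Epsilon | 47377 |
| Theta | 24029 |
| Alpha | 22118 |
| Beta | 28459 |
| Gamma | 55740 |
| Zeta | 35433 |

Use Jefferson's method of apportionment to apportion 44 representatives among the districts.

Epsilon 10, Theta 5, Alpha 4, Beta 6, Gamma 12, Zeta 7

Standard divisor 213156/44 ≈ 4844.455; standard quotas: Epsilon 9.780, Theta 4.960, Alpha 4.566, Beta 5.875, Gamma 11.506, Zeta 7.314.
Rounding down gives 9, 4, 4, 5, 11, 7 = 40 seats, so the divisor must be adjusted.
With modified divisor 4500: modified quotas Epsilon 10.528, Theta 5.340, Alpha 4.915, Beta 6.324, Gamma 12.387, Zeta 7.874.
Rounding down: Epsilon 10, Theta 5, Alpha 4, Beta 6, Gamma 12, Zeta 7 (total 44).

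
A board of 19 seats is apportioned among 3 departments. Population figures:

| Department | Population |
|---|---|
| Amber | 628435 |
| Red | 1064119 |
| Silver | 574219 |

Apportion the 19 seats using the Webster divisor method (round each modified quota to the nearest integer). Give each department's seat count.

Standard divisor 2266773/19 ≈ 119303.842; standard quotas: Amber 5.268, Red 8.919, Silver 4.813.
Rounding to the nearest integer gives Amber 5, Red 9, Silver 5 — total 19, matching the house size, so no adjustment is needed.

Amber 5, Red 9, Silver 5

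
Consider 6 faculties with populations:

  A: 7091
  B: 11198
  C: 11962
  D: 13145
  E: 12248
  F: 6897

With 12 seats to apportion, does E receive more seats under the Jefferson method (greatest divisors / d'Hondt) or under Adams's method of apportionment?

Jefferson: A 1, B 2, C 2, D 3, E 3, F 1.
Adams: A 2, B 2, C 2, D 2, E 2, F 2.
E gets 3 under Jefferson and 2 under Adams.

Jefferson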